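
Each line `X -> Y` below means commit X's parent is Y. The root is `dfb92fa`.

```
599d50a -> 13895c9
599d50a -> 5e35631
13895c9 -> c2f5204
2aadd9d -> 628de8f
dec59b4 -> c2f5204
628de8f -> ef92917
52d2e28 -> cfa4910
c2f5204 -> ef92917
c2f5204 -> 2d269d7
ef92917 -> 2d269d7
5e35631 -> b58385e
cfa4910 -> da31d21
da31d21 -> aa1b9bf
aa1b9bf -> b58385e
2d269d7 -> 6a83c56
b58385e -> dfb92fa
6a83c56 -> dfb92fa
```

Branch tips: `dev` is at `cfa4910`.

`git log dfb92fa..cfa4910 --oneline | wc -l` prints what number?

Reachable from cfa4910: {aa1b9bf, b58385e, cfa4910, da31d21, dfb92fa}.
Reachable from dfb92fa: {dfb92fa}.
In cfa4910's history but not dfb92fa's: {aa1b9bf, b58385e, cfa4910, da31d21} — 4 commits.

4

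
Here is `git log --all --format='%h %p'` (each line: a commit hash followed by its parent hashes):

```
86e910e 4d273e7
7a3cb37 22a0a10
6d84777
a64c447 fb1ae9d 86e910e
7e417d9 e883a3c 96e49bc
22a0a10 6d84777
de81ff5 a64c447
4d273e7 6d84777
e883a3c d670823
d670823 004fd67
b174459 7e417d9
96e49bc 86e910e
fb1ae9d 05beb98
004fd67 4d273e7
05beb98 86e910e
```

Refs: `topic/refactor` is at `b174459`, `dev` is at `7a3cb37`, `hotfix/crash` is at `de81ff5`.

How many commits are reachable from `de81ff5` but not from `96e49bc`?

Reachable from de81ff5: {05beb98, 4d273e7, 6d84777, 86e910e, a64c447, de81ff5, fb1ae9d}.
Reachable from 96e49bc: {4d273e7, 6d84777, 86e910e, 96e49bc}.
In de81ff5's history but not 96e49bc's: {05beb98, a64c447, de81ff5, fb1ae9d} — 4 commits.

4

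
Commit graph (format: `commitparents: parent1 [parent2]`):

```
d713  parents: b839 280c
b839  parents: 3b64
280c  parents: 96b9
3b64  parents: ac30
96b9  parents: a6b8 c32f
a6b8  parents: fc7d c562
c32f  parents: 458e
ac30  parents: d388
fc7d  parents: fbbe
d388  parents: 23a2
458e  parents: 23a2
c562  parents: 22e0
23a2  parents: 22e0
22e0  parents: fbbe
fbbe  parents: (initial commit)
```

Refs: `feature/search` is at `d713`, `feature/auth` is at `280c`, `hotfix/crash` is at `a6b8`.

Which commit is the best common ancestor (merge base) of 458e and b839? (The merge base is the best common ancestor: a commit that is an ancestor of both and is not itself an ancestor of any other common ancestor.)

Ancestors of 458e: {22e0, 23a2, 458e, fbbe}.
Ancestors of b839: {22e0, 23a2, 3b64, ac30, b839, d388, fbbe}.
Common ancestors: {22e0, 23a2, fbbe}.
Among these, 23a2 is not an ancestor of any other common ancestor — it is the merge base.

23a2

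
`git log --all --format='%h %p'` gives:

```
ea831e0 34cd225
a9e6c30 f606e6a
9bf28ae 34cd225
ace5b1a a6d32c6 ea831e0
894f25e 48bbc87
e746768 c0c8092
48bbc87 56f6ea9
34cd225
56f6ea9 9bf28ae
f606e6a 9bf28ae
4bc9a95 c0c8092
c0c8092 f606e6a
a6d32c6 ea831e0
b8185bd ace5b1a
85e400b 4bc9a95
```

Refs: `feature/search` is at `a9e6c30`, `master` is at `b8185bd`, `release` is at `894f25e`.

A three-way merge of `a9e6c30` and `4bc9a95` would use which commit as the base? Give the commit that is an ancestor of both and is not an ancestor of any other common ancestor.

f606e6a

Ancestors of a9e6c30: {34cd225, 9bf28ae, a9e6c30, f606e6a}.
Ancestors of 4bc9a95: {34cd225, 4bc9a95, 9bf28ae, c0c8092, f606e6a}.
Common ancestors: {34cd225, 9bf28ae, f606e6a}.
Among these, f606e6a is not an ancestor of any other common ancestor — it is the merge base.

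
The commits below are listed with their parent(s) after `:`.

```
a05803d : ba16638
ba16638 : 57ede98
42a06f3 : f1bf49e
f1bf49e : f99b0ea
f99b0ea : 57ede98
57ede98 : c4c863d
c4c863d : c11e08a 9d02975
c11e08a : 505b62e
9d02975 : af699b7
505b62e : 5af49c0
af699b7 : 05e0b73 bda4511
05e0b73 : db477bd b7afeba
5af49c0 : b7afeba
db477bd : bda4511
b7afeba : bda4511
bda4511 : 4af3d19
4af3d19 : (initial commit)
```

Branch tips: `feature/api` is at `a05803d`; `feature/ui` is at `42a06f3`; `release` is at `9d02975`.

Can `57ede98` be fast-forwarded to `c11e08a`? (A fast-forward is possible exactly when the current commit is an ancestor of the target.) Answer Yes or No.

No

A fast-forward from 57ede98 to c11e08a is possible iff 57ede98 is an ancestor of c11e08a.
Ancestors of c11e08a: {4af3d19, 505b62e, 5af49c0, b7afeba, bda4511, c11e08a}.
57ede98 is not among them, so fast-forward is not possible.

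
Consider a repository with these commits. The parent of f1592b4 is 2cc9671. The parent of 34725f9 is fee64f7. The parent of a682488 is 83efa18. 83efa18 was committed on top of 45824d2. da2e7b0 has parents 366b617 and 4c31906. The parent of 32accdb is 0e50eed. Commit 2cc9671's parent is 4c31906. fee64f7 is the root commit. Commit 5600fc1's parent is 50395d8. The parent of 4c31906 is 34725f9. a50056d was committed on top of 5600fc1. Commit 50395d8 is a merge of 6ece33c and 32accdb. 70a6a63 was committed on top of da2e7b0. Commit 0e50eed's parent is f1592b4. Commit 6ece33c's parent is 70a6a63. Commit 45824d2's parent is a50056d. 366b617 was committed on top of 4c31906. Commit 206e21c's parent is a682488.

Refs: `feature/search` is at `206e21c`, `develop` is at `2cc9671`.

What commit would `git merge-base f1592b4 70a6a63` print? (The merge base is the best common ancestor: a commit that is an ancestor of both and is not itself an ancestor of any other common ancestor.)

4c31906

Ancestors of f1592b4: {2cc9671, 34725f9, 4c31906, f1592b4, fee64f7}.
Ancestors of 70a6a63: {34725f9, 366b617, 4c31906, 70a6a63, da2e7b0, fee64f7}.
Common ancestors: {34725f9, 4c31906, fee64f7}.
Among these, 4c31906 is not an ancestor of any other common ancestor — it is the merge base.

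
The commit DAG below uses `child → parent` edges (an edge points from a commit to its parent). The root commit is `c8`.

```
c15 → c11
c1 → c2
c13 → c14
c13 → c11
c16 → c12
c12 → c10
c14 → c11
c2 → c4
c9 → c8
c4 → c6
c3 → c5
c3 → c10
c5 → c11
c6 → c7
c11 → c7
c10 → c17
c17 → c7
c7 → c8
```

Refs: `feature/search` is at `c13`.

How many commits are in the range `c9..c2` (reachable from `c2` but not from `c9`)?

Reachable from c2: {c2, c4, c6, c7, c8}.
Reachable from c9: {c8, c9}.
In c2's history but not c9's: {c2, c4, c6, c7} — 4 commits.

4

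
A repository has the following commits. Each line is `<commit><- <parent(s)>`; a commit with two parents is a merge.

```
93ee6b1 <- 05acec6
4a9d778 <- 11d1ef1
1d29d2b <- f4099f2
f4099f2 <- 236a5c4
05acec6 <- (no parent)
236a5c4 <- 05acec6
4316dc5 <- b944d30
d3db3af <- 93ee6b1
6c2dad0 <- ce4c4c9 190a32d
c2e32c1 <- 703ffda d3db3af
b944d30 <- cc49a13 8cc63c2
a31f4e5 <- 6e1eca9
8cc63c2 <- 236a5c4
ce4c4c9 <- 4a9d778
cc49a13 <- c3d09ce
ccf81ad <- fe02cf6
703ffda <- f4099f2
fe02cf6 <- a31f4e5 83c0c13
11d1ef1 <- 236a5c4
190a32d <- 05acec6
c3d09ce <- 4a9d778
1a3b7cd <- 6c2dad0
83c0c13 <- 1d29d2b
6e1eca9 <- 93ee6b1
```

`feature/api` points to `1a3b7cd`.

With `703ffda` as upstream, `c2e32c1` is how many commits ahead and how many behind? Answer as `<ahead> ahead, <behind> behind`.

3 ahead, 0 behind

Reachable from c2e32c1: {05acec6, 236a5c4, 703ffda, 93ee6b1, c2e32c1, d3db3af, f4099f2}.
Reachable from 703ffda: {05acec6, 236a5c4, 703ffda, f4099f2}.
Only in c2e32c1's history (ahead): {93ee6b1, c2e32c1, d3db3af} — 3.
Only in 703ffda's history (behind): {} — 0.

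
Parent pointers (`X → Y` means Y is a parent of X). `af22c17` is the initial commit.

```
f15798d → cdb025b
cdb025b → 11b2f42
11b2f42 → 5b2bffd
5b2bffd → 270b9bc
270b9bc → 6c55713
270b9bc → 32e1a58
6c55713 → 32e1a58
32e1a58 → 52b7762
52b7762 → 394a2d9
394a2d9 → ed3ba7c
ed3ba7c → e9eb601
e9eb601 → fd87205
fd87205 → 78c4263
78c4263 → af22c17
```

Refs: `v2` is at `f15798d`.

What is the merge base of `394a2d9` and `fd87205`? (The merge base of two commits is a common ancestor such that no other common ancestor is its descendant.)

Ancestors of 394a2d9: {394a2d9, 78c4263, af22c17, e9eb601, ed3ba7c, fd87205}.
Ancestors of fd87205: {78c4263, af22c17, fd87205}.
Common ancestors: {78c4263, af22c17, fd87205}.
Among these, fd87205 is not an ancestor of any other common ancestor — it is the merge base.

fd87205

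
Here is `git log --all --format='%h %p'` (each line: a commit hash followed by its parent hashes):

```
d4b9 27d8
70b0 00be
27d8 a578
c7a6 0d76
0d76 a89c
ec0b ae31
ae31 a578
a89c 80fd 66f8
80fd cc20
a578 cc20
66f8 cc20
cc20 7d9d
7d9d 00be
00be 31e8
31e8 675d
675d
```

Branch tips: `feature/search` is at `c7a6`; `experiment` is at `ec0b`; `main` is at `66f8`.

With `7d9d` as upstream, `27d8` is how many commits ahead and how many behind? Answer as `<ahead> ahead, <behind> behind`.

Reachable from 27d8: {00be, 27d8, 31e8, 675d, 7d9d, a578, cc20}.
Reachable from 7d9d: {00be, 31e8, 675d, 7d9d}.
Only in 27d8's history (ahead): {27d8, a578, cc20} — 3.
Only in 7d9d's history (behind): {} — 0.

3 ahead, 0 behind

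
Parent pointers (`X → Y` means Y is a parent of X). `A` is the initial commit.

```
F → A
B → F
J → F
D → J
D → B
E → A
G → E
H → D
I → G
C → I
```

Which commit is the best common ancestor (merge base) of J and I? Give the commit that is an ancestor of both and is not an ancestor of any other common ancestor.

A

Ancestors of J: {A, F, J}.
Ancestors of I: {A, E, G, I}.
Common ancestors: {A}.
The only common ancestor is A, so it is the merge base.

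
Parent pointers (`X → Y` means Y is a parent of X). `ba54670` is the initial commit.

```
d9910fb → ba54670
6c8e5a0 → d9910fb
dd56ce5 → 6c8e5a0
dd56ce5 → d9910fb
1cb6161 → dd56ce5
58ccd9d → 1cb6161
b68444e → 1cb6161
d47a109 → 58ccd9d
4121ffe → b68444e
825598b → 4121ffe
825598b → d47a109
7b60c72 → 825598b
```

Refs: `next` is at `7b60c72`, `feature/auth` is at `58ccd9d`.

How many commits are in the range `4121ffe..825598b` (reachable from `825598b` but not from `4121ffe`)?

Reachable from 825598b: {1cb6161, 4121ffe, 58ccd9d, 6c8e5a0, 825598b, b68444e, ba54670, d47a109, d9910fb, dd56ce5}.
Reachable from 4121ffe: {1cb6161, 4121ffe, 6c8e5a0, b68444e, ba54670, d9910fb, dd56ce5}.
In 825598b's history but not 4121ffe's: {58ccd9d, 825598b, d47a109} — 3 commits.

3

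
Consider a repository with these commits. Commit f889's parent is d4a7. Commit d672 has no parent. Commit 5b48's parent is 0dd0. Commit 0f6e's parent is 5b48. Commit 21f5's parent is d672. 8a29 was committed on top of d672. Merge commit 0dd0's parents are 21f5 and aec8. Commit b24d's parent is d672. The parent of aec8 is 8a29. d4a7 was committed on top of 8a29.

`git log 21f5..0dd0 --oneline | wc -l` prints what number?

Reachable from 0dd0: {0dd0, 21f5, 8a29, aec8, d672}.
Reachable from 21f5: {21f5, d672}.
In 0dd0's history but not 21f5's: {0dd0, 8a29, aec8} — 3 commits.

3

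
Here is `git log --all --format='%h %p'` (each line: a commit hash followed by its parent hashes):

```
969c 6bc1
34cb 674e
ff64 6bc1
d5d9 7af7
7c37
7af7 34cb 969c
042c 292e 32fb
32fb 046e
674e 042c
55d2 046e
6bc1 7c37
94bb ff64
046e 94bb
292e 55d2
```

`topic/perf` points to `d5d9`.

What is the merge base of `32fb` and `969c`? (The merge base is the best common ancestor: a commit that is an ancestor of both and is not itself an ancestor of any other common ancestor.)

6bc1

Ancestors of 32fb: {046e, 32fb, 6bc1, 7c37, 94bb, ff64}.
Ancestors of 969c: {6bc1, 7c37, 969c}.
Common ancestors: {6bc1, 7c37}.
Among these, 6bc1 is not an ancestor of any other common ancestor — it is the merge base.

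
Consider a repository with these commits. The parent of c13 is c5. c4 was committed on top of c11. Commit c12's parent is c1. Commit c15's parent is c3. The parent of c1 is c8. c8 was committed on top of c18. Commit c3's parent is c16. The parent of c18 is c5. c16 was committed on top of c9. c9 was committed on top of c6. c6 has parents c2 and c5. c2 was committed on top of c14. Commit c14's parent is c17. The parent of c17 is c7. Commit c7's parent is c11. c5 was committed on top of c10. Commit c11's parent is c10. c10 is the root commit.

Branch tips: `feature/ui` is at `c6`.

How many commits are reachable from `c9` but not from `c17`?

5

Reachable from c9: {c10, c11, c14, c17, c2, c5, c6, c7, c9}.
Reachable from c17: {c10, c11, c17, c7}.
In c9's history but not c17's: {c14, c2, c5, c6, c9} — 5 commits.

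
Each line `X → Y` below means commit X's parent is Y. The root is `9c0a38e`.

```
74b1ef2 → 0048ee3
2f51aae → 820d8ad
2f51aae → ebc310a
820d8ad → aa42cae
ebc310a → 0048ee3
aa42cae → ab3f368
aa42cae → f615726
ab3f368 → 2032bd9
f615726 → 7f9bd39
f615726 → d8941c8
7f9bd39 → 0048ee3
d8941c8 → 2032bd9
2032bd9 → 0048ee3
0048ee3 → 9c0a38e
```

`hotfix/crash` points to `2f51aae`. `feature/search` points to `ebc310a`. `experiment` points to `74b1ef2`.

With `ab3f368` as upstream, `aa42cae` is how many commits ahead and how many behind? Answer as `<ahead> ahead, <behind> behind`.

Reachable from aa42cae: {0048ee3, 2032bd9, 7f9bd39, 9c0a38e, aa42cae, ab3f368, d8941c8, f615726}.
Reachable from ab3f368: {0048ee3, 2032bd9, 9c0a38e, ab3f368}.
Only in aa42cae's history (ahead): {7f9bd39, aa42cae, d8941c8, f615726} — 4.
Only in ab3f368's history (behind): {} — 0.

4 ahead, 0 behind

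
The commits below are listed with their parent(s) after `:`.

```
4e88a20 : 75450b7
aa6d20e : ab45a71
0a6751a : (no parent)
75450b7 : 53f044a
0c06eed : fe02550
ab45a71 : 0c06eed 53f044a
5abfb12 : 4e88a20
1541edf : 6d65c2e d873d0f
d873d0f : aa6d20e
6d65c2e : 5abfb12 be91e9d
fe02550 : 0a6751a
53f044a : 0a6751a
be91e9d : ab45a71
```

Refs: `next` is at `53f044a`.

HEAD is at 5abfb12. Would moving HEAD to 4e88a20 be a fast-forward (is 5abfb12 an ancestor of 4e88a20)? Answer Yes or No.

No

A fast-forward from 5abfb12 to 4e88a20 is possible iff 5abfb12 is an ancestor of 4e88a20.
Ancestors of 4e88a20: {0a6751a, 4e88a20, 53f044a, 75450b7}.
5abfb12 is not among them, so fast-forward is not possible.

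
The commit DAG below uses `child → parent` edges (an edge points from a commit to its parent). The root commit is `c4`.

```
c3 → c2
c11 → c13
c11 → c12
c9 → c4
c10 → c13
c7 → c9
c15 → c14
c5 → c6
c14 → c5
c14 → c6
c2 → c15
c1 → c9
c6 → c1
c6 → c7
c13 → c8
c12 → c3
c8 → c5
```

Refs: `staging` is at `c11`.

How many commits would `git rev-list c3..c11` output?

Reachable from c11: {c1, c11, c12, c13, c14, c15, c2, c3, c4, c5, c6, c7, c8, c9}.
Reachable from c3: {c1, c14, c15, c2, c3, c4, c5, c6, c7, c9}.
In c11's history but not c3's: {c11, c12, c13, c8} — 4 commits.

4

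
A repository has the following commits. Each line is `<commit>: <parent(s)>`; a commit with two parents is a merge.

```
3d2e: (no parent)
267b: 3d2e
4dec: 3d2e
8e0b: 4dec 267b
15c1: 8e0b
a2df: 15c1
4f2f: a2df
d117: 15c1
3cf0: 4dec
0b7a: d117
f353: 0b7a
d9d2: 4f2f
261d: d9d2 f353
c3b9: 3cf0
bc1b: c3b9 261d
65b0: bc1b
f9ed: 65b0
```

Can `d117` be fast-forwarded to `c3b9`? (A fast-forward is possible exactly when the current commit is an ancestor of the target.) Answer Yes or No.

A fast-forward from d117 to c3b9 is possible iff d117 is an ancestor of c3b9.
Ancestors of c3b9: {3cf0, 3d2e, 4dec, c3b9}.
d117 is not among them, so fast-forward is not possible.

No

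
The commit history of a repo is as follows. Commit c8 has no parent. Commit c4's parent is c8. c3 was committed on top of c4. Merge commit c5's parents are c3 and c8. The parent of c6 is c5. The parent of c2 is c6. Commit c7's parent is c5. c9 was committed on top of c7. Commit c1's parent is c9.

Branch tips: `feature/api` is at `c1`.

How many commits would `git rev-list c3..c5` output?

1

Reachable from c5: {c3, c4, c5, c8}.
Reachable from c3: {c3, c4, c8}.
In c5's history but not c3's: {c5} — 1 commit.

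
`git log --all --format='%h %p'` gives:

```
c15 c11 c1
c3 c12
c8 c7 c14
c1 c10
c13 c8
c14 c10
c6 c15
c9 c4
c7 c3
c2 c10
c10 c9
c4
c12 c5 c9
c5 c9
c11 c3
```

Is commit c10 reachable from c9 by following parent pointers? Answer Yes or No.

No

Ancestors of c9: {c4, c9}.
c10 is not in that set, so it is not an ancestor of c9.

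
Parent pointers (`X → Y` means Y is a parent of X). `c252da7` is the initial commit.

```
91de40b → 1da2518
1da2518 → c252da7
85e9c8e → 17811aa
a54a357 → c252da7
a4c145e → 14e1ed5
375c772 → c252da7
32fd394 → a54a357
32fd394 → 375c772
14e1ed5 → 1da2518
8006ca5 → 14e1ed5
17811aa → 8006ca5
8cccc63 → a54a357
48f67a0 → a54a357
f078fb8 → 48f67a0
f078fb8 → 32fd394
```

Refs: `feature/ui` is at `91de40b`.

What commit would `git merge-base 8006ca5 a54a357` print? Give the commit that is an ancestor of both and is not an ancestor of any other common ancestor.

c252da7

Ancestors of 8006ca5: {14e1ed5, 1da2518, 8006ca5, c252da7}.
Ancestors of a54a357: {a54a357, c252da7}.
Common ancestors: {c252da7}.
The only common ancestor is c252da7, so it is the merge base.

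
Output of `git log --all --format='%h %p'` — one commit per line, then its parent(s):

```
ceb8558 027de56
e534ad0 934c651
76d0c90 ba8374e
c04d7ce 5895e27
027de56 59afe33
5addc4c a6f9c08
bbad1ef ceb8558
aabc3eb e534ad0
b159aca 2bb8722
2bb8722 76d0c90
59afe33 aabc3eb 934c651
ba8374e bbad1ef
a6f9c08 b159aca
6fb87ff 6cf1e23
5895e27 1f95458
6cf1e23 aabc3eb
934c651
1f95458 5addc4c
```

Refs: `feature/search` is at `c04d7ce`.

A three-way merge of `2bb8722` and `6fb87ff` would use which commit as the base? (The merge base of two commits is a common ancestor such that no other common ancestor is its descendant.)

Ancestors of 2bb8722: {027de56, 2bb8722, 59afe33, 76d0c90, 934c651, aabc3eb, ba8374e, bbad1ef, ceb8558, e534ad0}.
Ancestors of 6fb87ff: {6cf1e23, 6fb87ff, 934c651, aabc3eb, e534ad0}.
Common ancestors: {934c651, aabc3eb, e534ad0}.
Among these, aabc3eb is not an ancestor of any other common ancestor — it is the merge base.

aabc3eb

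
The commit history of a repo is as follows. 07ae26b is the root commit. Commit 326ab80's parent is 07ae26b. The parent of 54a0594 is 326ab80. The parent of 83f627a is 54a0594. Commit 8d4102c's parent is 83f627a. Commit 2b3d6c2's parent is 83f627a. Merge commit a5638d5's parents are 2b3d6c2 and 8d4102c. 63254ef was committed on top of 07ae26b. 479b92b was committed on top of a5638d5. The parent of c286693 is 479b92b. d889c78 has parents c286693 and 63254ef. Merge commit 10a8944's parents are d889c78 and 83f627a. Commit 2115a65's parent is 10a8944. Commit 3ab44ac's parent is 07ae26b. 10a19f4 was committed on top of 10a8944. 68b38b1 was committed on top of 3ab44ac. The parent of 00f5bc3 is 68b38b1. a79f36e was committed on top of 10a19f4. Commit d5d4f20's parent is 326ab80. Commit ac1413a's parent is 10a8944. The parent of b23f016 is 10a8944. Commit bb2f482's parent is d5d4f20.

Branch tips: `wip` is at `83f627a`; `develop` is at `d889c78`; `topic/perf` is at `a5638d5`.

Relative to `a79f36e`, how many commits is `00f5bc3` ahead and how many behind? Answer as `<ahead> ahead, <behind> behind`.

Reachable from 00f5bc3: {00f5bc3, 07ae26b, 3ab44ac, 68b38b1}.
Reachable from a79f36e: {07ae26b, 10a19f4, 10a8944, 2b3d6c2, 326ab80, 479b92b, 54a0594, 63254ef, 83f627a, 8d4102c, a5638d5, a79f36e, c286693, d889c78}.
Only in 00f5bc3's history (ahead): {00f5bc3, 3ab44ac, 68b38b1} — 3.
Only in a79f36e's history (behind): {10a19f4, 10a8944, 2b3d6c2, 326ab80, 479b92b, 54a0594, 63254ef, 83f627a, 8d4102c, a5638d5, a79f36e, c286693, d889c78} — 13.

3 ahead, 13 behind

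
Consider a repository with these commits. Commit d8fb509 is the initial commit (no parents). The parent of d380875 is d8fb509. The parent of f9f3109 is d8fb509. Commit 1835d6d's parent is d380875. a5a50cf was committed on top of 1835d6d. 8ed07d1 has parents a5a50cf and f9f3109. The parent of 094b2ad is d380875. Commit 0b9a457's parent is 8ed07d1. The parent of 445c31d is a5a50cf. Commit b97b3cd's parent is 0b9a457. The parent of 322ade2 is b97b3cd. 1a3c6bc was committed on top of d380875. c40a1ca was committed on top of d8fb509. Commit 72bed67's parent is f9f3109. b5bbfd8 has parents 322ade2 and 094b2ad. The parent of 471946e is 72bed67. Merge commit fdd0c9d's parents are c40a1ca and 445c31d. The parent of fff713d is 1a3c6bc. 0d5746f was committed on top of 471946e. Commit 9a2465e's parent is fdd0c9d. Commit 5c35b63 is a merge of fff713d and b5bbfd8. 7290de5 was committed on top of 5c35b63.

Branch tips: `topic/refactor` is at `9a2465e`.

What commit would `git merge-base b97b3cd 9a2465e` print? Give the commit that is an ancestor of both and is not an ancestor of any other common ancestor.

Ancestors of b97b3cd: {0b9a457, 1835d6d, 8ed07d1, a5a50cf, b97b3cd, d380875, d8fb509, f9f3109}.
Ancestors of 9a2465e: {1835d6d, 445c31d, 9a2465e, a5a50cf, c40a1ca, d380875, d8fb509, fdd0c9d}.
Common ancestors: {1835d6d, a5a50cf, d380875, d8fb509}.
Among these, a5a50cf is not an ancestor of any other common ancestor — it is the merge base.

a5a50cf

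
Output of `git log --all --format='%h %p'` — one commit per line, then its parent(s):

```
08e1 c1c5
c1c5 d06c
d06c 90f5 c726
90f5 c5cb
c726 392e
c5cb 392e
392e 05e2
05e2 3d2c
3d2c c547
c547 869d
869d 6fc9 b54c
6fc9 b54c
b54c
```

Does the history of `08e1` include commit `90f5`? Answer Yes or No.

Yes

Ancestors of 08e1 (commits reachable by following parents): {05e2, 08e1, 392e, 3d2c, 6fc9, 869d, 90f5, b54c, c1c5, c547, c5cb, c726, d06c}.
90f5 is in that set, so it is an ancestor of 08e1.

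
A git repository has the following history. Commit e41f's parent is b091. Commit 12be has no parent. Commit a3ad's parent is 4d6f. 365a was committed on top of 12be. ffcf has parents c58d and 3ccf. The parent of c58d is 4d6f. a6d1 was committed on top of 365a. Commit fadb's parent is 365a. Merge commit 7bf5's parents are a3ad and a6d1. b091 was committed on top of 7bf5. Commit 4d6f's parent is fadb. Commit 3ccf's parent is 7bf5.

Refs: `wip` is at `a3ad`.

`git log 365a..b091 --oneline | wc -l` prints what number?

6

Reachable from b091: {12be, 365a, 4d6f, 7bf5, a3ad, a6d1, b091, fadb}.
Reachable from 365a: {12be, 365a}.
In b091's history but not 365a's: {4d6f, 7bf5, a3ad, a6d1, b091, fadb} — 6 commits.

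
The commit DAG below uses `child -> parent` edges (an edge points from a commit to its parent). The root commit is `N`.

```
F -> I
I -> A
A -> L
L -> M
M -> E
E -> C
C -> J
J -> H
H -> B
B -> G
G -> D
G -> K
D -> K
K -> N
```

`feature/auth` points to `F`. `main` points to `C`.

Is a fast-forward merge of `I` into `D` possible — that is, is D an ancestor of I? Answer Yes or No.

A fast-forward from D to I is possible iff D is an ancestor of I.
Ancestors of I: {A, B, C, D, E, G, H, I, J, K, L, M, N}.
D is among them, so fast-forward is possible.

Yes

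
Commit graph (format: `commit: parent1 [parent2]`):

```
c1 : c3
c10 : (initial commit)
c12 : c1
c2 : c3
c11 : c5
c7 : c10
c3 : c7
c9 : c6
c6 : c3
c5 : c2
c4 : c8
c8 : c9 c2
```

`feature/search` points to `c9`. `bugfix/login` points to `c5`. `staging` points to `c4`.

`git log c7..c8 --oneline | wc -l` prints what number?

5

Reachable from c8: {c10, c2, c3, c6, c7, c8, c9}.
Reachable from c7: {c10, c7}.
In c8's history but not c7's: {c2, c3, c6, c8, c9} — 5 commits.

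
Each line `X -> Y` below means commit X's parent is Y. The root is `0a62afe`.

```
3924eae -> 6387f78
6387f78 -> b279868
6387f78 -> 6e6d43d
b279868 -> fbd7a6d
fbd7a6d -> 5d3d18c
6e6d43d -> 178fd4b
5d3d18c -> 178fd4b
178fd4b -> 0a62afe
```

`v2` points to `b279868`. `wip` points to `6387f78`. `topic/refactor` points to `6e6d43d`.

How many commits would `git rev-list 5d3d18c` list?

Walking parent pointers from 5d3d18c: reachable set = {0a62afe, 178fd4b, 5d3d18c}.
That is 3 commits.

3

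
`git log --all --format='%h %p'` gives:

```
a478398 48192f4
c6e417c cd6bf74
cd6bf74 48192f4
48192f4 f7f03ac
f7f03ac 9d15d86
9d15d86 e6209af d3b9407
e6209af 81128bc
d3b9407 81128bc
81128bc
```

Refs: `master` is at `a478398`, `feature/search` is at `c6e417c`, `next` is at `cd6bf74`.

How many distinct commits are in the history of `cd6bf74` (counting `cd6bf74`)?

7

Walking parent pointers from cd6bf74: reachable set = {48192f4, 81128bc, 9d15d86, cd6bf74, d3b9407, e6209af, f7f03ac}.
That is 7 commits.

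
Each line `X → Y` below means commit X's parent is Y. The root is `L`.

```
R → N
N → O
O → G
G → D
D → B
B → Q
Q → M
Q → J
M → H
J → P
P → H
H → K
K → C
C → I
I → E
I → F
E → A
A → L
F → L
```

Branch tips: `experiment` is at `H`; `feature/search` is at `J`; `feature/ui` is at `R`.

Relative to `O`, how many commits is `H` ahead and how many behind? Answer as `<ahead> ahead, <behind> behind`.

Reachable from H: {A, C, E, F, H, I, K, L}.
Reachable from O: {A, B, C, D, E, F, G, H, I, J, K, L, M, O, P, Q}.
Only in H's history (ahead): {} — 0.
Only in O's history (behind): {B, D, G, J, M, O, P, Q} — 8.

0 ahead, 8 behind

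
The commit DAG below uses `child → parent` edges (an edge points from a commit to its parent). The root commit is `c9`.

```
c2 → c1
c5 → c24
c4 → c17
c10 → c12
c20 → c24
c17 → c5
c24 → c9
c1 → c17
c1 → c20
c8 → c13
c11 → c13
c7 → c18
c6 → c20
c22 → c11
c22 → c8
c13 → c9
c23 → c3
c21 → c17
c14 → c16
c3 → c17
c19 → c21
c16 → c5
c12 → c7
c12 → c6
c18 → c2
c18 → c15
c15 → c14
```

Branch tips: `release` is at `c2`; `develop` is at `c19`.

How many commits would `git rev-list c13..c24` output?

Reachable from c24: {c24, c9}.
Reachable from c13: {c13, c9}.
In c24's history but not c13's: {c24} — 1 commit.

1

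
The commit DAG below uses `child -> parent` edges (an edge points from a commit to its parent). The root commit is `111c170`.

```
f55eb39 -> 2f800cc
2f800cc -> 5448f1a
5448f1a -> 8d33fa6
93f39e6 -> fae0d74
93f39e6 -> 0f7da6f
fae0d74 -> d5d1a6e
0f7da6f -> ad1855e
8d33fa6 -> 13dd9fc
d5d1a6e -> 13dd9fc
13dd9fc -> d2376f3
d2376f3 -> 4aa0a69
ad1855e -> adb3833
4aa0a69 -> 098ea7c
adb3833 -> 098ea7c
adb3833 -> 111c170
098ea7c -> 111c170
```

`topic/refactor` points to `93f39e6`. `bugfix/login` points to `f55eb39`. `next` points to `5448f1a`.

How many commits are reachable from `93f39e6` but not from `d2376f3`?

Reachable from 93f39e6: {098ea7c, 0f7da6f, 111c170, 13dd9fc, 4aa0a69, 93f39e6, ad1855e, adb3833, d2376f3, d5d1a6e, fae0d74}.
Reachable from d2376f3: {098ea7c, 111c170, 4aa0a69, d2376f3}.
In 93f39e6's history but not d2376f3's: {0f7da6f, 13dd9fc, 93f39e6, ad1855e, adb3833, d5d1a6e, fae0d74} — 7 commits.

7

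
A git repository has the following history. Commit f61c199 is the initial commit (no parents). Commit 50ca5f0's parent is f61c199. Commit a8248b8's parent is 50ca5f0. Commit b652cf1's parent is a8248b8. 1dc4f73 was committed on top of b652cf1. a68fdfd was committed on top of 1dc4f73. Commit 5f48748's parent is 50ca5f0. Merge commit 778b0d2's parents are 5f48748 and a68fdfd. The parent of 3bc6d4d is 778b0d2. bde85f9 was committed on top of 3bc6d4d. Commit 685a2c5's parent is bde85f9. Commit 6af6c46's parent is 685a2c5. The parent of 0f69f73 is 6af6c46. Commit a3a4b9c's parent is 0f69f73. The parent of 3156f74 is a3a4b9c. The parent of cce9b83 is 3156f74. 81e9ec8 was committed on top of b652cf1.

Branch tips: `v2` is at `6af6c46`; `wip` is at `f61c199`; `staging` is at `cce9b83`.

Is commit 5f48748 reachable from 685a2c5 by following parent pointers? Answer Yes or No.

Yes

Ancestors of 685a2c5 (commits reachable by following parents): {1dc4f73, 3bc6d4d, 50ca5f0, 5f48748, 685a2c5, 778b0d2, a68fdfd, a8248b8, b652cf1, bde85f9, f61c199}.
5f48748 is in that set, so it is an ancestor of 685a2c5.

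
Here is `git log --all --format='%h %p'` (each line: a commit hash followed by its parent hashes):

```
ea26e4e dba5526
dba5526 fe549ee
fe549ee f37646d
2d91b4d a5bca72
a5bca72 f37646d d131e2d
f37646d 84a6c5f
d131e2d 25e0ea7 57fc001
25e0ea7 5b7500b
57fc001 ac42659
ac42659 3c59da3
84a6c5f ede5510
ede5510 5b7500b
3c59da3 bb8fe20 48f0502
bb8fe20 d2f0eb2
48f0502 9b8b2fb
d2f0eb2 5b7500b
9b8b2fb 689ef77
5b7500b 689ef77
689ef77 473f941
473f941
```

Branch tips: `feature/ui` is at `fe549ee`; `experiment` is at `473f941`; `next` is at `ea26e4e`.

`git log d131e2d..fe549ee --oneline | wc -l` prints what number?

4

Reachable from fe549ee: {473f941, 5b7500b, 689ef77, 84a6c5f, ede5510, f37646d, fe549ee}.
Reachable from d131e2d: {25e0ea7, 3c59da3, 473f941, 48f0502, 57fc001, 5b7500b, 689ef77, 9b8b2fb, ac42659, bb8fe20, d131e2d, d2f0eb2}.
In fe549ee's history but not d131e2d's: {84a6c5f, ede5510, f37646d, fe549ee} — 4 commits.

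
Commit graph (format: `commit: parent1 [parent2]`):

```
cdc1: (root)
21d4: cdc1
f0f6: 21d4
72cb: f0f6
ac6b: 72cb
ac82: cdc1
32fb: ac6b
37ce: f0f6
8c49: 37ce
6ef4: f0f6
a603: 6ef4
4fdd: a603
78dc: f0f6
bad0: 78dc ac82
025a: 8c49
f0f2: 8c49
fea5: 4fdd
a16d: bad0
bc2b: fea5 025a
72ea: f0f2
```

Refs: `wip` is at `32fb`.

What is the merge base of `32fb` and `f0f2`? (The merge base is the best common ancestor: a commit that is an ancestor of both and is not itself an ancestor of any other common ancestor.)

f0f6

Ancestors of 32fb: {21d4, 32fb, 72cb, ac6b, cdc1, f0f6}.
Ancestors of f0f2: {21d4, 37ce, 8c49, cdc1, f0f2, f0f6}.
Common ancestors: {21d4, cdc1, f0f6}.
Among these, f0f6 is not an ancestor of any other common ancestor — it is the merge base.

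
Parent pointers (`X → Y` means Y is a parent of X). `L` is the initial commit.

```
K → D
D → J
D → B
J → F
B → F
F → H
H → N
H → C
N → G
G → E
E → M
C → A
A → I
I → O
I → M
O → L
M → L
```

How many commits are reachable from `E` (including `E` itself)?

3

Walking parent pointers from E: reachable set = {E, L, M}.
That is 3 commits.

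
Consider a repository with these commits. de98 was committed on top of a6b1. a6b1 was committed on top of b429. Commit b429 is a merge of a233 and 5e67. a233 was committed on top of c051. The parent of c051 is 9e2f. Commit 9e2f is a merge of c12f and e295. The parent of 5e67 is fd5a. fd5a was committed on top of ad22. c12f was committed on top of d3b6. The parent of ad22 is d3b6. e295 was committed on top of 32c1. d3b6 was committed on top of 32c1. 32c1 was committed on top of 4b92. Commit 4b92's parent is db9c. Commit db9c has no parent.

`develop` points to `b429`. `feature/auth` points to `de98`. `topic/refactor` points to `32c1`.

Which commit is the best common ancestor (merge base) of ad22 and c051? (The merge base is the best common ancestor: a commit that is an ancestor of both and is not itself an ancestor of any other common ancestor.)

Ancestors of ad22: {32c1, 4b92, ad22, d3b6, db9c}.
Ancestors of c051: {32c1, 4b92, 9e2f, c051, c12f, d3b6, db9c, e295}.
Common ancestors: {32c1, 4b92, d3b6, db9c}.
Among these, d3b6 is not an ancestor of any other common ancestor — it is the merge base.

d3b6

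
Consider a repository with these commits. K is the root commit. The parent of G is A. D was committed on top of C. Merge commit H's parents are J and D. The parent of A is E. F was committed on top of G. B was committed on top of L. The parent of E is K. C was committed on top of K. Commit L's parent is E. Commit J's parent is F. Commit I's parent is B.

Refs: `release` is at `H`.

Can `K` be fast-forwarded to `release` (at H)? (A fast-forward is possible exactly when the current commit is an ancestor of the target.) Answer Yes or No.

A fast-forward from K to H is possible iff K is an ancestor of H.
Ancestors of H: {A, C, D, E, F, G, H, J, K}.
K is among them, so fast-forward is possible.

Yes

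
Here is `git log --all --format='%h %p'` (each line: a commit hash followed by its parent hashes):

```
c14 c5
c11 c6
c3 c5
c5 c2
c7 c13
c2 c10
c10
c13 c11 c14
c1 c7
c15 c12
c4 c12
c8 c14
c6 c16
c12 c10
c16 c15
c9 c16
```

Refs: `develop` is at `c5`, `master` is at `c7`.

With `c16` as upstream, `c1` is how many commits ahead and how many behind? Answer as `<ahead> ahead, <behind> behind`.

Reachable from c1: {c1, c10, c11, c12, c13, c14, c15, c16, c2, c5, c6, c7}.
Reachable from c16: {c10, c12, c15, c16}.
Only in c1's history (ahead): {c1, c11, c13, c14, c2, c5, c6, c7} — 8.
Only in c16's history (behind): {} — 0.

8 ahead, 0 behind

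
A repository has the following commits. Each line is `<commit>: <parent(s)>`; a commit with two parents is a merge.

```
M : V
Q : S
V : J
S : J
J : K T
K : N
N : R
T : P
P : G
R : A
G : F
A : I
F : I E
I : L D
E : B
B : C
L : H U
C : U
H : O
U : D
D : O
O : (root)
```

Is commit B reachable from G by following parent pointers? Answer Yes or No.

Yes

Ancestors of G (commits reachable by following parents): {B, C, D, E, F, G, H, I, L, O, U}.
B is in that set, so it is an ancestor of G.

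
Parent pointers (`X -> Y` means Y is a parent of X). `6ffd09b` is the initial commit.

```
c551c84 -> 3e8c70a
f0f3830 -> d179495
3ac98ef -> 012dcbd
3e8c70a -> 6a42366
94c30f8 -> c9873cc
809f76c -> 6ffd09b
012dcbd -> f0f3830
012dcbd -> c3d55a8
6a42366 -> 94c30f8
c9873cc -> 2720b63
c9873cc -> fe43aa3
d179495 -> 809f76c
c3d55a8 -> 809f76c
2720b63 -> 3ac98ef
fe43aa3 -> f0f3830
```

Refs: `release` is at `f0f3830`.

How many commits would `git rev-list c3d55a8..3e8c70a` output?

10

Reachable from 3e8c70a: {012dcbd, 2720b63, 3ac98ef, 3e8c70a, 6a42366, 6ffd09b, 809f76c, 94c30f8, c3d55a8, c9873cc, d179495, f0f3830, fe43aa3}.
Reachable from c3d55a8: {6ffd09b, 809f76c, c3d55a8}.
In 3e8c70a's history but not c3d55a8's: {012dcbd, 2720b63, 3ac98ef, 3e8c70a, 6a42366, 94c30f8, c9873cc, d179495, f0f3830, fe43aa3} — 10 commits.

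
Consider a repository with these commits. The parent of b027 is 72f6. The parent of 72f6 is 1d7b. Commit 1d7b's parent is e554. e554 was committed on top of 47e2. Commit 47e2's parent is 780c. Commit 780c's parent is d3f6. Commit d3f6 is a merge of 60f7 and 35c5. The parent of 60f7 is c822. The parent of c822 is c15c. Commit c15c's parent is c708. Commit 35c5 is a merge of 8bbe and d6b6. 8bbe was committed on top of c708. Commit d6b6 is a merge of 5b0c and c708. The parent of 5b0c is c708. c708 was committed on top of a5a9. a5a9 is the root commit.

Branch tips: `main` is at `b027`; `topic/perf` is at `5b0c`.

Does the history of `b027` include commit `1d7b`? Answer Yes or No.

Yes

Ancestors of b027 (commits reachable by following parents): {1d7b, 35c5, 47e2, 5b0c, 60f7, 72f6, 780c, 8bbe, a5a9, b027, c15c, c708, c822, d3f6, d6b6, e554}.
1d7b is in that set, so it is an ancestor of b027.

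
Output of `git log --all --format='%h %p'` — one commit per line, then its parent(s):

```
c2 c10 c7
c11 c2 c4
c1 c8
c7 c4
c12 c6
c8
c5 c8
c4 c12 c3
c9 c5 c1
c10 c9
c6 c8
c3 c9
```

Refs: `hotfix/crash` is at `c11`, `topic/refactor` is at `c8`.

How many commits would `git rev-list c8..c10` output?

4

Reachable from c10: {c1, c10, c5, c8, c9}.
Reachable from c8: {c8}.
In c10's history but not c8's: {c1, c10, c5, c9} — 4 commits.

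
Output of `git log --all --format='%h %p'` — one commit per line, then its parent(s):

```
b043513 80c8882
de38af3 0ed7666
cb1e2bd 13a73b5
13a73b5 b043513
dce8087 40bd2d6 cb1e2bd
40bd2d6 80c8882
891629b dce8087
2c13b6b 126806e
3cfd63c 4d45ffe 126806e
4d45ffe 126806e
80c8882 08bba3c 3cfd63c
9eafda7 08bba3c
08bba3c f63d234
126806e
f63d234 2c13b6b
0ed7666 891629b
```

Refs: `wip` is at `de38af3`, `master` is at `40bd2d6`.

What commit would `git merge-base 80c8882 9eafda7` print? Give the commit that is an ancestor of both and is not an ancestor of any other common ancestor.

08bba3c

Ancestors of 80c8882: {08bba3c, 126806e, 2c13b6b, 3cfd63c, 4d45ffe, 80c8882, f63d234}.
Ancestors of 9eafda7: {08bba3c, 126806e, 2c13b6b, 9eafda7, f63d234}.
Common ancestors: {08bba3c, 126806e, 2c13b6b, f63d234}.
Among these, 08bba3c is not an ancestor of any other common ancestor — it is the merge base.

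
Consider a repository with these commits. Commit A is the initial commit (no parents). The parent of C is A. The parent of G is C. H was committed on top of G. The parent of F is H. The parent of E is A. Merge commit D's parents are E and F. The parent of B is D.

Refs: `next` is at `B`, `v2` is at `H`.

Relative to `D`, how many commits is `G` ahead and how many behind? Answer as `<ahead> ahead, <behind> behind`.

0 ahead, 4 behind

Reachable from G: {A, C, G}.
Reachable from D: {A, C, D, E, F, G, H}.
Only in G's history (ahead): {} — 0.
Only in D's history (behind): {D, E, F, H} — 4.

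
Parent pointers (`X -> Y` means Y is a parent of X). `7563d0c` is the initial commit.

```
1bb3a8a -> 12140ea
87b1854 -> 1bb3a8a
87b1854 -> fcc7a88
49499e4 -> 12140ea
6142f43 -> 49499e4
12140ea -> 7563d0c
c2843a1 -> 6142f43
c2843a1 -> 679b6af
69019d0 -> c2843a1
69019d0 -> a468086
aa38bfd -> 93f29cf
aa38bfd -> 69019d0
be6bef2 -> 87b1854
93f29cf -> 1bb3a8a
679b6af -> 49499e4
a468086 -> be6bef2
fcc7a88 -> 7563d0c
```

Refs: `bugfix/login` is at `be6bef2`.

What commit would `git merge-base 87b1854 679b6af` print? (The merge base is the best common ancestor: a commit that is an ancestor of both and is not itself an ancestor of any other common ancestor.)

12140ea

Ancestors of 87b1854: {12140ea, 1bb3a8a, 7563d0c, 87b1854, fcc7a88}.
Ancestors of 679b6af: {12140ea, 49499e4, 679b6af, 7563d0c}.
Common ancestors: {12140ea, 7563d0c}.
Among these, 12140ea is not an ancestor of any other common ancestor — it is the merge base.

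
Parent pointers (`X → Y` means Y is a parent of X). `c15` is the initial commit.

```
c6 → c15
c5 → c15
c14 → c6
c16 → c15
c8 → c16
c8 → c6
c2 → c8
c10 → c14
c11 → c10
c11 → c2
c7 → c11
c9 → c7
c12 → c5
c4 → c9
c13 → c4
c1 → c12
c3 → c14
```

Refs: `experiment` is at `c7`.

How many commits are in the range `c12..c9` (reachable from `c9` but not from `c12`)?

Reachable from c9: {c10, c11, c14, c15, c16, c2, c6, c7, c8, c9}.
Reachable from c12: {c12, c15, c5}.
In c9's history but not c12's: {c10, c11, c14, c16, c2, c6, c7, c8, c9} — 9 commits.

9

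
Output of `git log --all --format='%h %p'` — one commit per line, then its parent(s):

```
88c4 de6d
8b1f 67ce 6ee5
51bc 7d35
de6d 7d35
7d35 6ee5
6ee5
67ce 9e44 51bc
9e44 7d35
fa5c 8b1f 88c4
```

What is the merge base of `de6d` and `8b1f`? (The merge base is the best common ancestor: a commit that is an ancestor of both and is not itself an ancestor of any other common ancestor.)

Ancestors of de6d: {6ee5, 7d35, de6d}.
Ancestors of 8b1f: {51bc, 67ce, 6ee5, 7d35, 8b1f, 9e44}.
Common ancestors: {6ee5, 7d35}.
Among these, 7d35 is not an ancestor of any other common ancestor — it is the merge base.

7d35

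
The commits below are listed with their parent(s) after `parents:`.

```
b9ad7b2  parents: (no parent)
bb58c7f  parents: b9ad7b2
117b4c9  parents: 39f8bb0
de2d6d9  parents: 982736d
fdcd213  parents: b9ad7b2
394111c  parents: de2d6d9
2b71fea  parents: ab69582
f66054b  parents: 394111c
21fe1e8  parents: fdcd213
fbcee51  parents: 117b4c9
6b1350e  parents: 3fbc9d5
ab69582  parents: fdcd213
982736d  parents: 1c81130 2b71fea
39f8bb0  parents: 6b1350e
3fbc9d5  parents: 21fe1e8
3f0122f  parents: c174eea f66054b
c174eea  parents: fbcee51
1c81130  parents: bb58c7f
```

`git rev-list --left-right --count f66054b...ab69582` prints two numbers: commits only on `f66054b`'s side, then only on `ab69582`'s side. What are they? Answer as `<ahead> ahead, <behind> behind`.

7 ahead, 0 behind

Reachable from f66054b: {1c81130, 2b71fea, 394111c, 982736d, ab69582, b9ad7b2, bb58c7f, de2d6d9, f66054b, fdcd213}.
Reachable from ab69582: {ab69582, b9ad7b2, fdcd213}.
Only in f66054b's history (ahead): {1c81130, 2b71fea, 394111c, 982736d, bb58c7f, de2d6d9, f66054b} — 7.
Only in ab69582's history (behind): {} — 0.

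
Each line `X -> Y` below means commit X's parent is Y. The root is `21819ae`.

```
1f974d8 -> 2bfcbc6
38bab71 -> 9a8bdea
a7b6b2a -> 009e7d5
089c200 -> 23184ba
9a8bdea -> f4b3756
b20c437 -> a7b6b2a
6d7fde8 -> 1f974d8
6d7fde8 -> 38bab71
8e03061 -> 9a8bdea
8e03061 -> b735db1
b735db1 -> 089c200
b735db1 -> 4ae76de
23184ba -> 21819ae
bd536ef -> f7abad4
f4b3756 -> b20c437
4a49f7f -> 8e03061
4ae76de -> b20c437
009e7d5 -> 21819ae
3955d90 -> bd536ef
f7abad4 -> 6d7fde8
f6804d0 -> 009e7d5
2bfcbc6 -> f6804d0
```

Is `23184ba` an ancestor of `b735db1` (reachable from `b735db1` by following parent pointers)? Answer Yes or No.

Ancestors of b735db1 (commits reachable by following parents): {009e7d5, 089c200, 21819ae, 23184ba, 4ae76de, a7b6b2a, b20c437, b735db1}.
23184ba is in that set, so it is an ancestor of b735db1.

Yes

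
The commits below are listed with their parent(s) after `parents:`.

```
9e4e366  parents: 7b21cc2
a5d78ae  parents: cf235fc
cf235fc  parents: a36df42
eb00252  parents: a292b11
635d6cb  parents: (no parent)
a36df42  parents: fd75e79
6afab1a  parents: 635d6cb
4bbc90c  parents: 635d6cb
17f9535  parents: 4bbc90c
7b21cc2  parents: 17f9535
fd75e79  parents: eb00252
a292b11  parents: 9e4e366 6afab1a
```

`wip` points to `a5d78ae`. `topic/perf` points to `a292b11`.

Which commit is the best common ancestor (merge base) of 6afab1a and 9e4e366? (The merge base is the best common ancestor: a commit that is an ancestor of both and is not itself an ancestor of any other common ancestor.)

Ancestors of 6afab1a: {635d6cb, 6afab1a}.
Ancestors of 9e4e366: {17f9535, 4bbc90c, 635d6cb, 7b21cc2, 9e4e366}.
Common ancestors: {635d6cb}.
The only common ancestor is 635d6cb, so it is the merge base.

635d6cb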